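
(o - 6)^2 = o^2 - 12*o + 36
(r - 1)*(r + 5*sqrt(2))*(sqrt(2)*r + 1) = sqrt(2)*r^3 - sqrt(2)*r^2 + 11*r^2 - 11*r + 5*sqrt(2)*r - 5*sqrt(2)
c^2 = c^2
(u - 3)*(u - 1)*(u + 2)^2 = u^4 - 9*u^2 - 4*u + 12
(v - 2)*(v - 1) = v^2 - 3*v + 2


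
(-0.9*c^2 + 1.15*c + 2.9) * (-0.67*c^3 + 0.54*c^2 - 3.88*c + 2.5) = 0.603*c^5 - 1.2565*c^4 + 2.17*c^3 - 5.146*c^2 - 8.377*c + 7.25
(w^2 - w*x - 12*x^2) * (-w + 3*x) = -w^3 + 4*w^2*x + 9*w*x^2 - 36*x^3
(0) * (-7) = 0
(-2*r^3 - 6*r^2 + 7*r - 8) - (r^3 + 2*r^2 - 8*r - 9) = -3*r^3 - 8*r^2 + 15*r + 1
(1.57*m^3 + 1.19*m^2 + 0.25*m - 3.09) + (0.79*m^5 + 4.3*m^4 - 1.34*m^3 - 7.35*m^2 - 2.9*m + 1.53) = 0.79*m^5 + 4.3*m^4 + 0.23*m^3 - 6.16*m^2 - 2.65*m - 1.56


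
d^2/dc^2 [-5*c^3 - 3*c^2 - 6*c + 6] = -30*c - 6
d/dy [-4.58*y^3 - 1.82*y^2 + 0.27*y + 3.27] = -13.74*y^2 - 3.64*y + 0.27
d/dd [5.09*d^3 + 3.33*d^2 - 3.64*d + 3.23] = 15.27*d^2 + 6.66*d - 3.64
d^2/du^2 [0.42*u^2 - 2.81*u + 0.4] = 0.840000000000000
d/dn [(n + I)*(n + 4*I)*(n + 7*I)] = 3*n^2 + 24*I*n - 39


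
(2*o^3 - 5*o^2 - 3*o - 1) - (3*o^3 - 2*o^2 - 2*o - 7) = -o^3 - 3*o^2 - o + 6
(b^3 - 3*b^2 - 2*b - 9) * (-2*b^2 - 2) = -2*b^5 + 6*b^4 + 2*b^3 + 24*b^2 + 4*b + 18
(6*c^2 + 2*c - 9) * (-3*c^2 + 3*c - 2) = -18*c^4 + 12*c^3 + 21*c^2 - 31*c + 18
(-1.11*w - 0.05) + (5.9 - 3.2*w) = 5.85 - 4.31*w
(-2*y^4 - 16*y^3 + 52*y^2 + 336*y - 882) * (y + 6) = -2*y^5 - 28*y^4 - 44*y^3 + 648*y^2 + 1134*y - 5292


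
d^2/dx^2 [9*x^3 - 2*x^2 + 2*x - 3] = 54*x - 4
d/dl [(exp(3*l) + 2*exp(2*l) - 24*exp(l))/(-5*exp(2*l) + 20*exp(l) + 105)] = (-exp(4*l) + 8*exp(3*l) + 47*exp(2*l) + 84*exp(l) - 504)*exp(l)/(5*(exp(4*l) - 8*exp(3*l) - 26*exp(2*l) + 168*exp(l) + 441))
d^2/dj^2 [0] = 0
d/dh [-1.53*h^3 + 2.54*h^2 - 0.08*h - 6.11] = -4.59*h^2 + 5.08*h - 0.08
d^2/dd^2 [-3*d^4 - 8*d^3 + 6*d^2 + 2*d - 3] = -36*d^2 - 48*d + 12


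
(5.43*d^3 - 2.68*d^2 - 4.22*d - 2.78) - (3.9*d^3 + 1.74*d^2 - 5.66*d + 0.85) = 1.53*d^3 - 4.42*d^2 + 1.44*d - 3.63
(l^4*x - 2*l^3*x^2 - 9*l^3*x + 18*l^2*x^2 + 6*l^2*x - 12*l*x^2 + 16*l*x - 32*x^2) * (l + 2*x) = l^5*x - 9*l^4*x - 4*l^3*x^3 + 6*l^3*x + 36*l^2*x^3 + 16*l^2*x - 24*l*x^3 - 64*x^3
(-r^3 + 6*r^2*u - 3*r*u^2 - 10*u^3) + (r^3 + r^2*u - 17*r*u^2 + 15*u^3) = 7*r^2*u - 20*r*u^2 + 5*u^3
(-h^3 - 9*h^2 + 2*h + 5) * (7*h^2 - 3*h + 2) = -7*h^5 - 60*h^4 + 39*h^3 + 11*h^2 - 11*h + 10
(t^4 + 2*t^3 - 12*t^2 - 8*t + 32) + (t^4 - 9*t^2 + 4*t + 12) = 2*t^4 + 2*t^3 - 21*t^2 - 4*t + 44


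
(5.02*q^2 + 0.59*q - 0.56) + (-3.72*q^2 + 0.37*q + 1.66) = 1.3*q^2 + 0.96*q + 1.1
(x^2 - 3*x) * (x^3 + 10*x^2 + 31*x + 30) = x^5 + 7*x^4 + x^3 - 63*x^2 - 90*x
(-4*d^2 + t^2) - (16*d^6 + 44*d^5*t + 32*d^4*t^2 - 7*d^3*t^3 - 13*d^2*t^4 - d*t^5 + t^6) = -16*d^6 - 44*d^5*t - 32*d^4*t^2 + 7*d^3*t^3 + 13*d^2*t^4 - 4*d^2 + d*t^5 - t^6 + t^2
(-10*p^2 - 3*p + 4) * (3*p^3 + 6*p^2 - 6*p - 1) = -30*p^5 - 69*p^4 + 54*p^3 + 52*p^2 - 21*p - 4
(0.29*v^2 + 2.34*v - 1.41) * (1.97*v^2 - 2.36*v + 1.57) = 0.5713*v^4 + 3.9254*v^3 - 7.8448*v^2 + 7.0014*v - 2.2137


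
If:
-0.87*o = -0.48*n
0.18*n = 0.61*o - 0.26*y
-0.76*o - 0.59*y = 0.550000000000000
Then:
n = -0.71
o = -0.39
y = -0.43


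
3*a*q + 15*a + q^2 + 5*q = (3*a + q)*(q + 5)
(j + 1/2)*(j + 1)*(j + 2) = j^3 + 7*j^2/2 + 7*j/2 + 1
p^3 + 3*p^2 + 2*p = p*(p + 1)*(p + 2)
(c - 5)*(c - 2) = c^2 - 7*c + 10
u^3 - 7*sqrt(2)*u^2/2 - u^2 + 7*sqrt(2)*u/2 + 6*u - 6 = (u - 1)*(u - 2*sqrt(2))*(u - 3*sqrt(2)/2)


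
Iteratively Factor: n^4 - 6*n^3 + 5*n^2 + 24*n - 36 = (n - 3)*(n^3 - 3*n^2 - 4*n + 12) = (n - 3)^2*(n^2 - 4) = (n - 3)^2*(n - 2)*(n + 2)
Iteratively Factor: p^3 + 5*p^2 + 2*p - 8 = (p + 2)*(p^2 + 3*p - 4) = (p - 1)*(p + 2)*(p + 4)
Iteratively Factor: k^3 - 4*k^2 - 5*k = (k)*(k^2 - 4*k - 5) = k*(k + 1)*(k - 5)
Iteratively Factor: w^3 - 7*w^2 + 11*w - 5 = (w - 5)*(w^2 - 2*w + 1) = (w - 5)*(w - 1)*(w - 1)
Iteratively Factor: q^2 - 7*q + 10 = (q - 2)*(q - 5)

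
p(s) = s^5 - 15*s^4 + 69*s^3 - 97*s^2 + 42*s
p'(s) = 5*s^4 - 60*s^3 + 207*s^2 - 194*s + 42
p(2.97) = 140.75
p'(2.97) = 108.90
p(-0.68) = -98.46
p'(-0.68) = 289.57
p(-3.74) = -8790.05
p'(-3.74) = 7780.08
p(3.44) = 186.65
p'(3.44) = 81.91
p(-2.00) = -1296.00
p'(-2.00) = 1818.00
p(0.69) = 2.22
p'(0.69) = -11.88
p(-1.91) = -1139.92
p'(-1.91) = 1652.31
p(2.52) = 90.77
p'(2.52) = 109.11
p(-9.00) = -216000.00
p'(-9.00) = 95100.00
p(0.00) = 0.00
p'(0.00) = 42.00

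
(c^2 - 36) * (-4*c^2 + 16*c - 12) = -4*c^4 + 16*c^3 + 132*c^2 - 576*c + 432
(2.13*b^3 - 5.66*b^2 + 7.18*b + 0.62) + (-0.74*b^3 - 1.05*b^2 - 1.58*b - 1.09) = 1.39*b^3 - 6.71*b^2 + 5.6*b - 0.47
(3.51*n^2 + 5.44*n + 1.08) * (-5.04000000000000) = -17.6904*n^2 - 27.4176*n - 5.4432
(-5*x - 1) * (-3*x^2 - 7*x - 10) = 15*x^3 + 38*x^2 + 57*x + 10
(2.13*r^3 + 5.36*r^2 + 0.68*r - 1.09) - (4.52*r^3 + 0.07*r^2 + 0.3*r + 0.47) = -2.39*r^3 + 5.29*r^2 + 0.38*r - 1.56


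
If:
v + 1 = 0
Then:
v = -1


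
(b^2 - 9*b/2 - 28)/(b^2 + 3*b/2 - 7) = (b - 8)/(b - 2)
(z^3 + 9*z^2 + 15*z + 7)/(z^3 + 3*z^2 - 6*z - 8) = (z^2 + 8*z + 7)/(z^2 + 2*z - 8)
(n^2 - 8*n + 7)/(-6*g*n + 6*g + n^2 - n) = (7 - n)/(6*g - n)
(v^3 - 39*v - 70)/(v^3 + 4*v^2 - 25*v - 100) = (v^2 - 5*v - 14)/(v^2 - v - 20)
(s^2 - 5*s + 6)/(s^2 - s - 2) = (s - 3)/(s + 1)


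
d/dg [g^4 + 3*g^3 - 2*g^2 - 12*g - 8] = 4*g^3 + 9*g^2 - 4*g - 12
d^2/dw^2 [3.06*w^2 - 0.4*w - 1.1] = 6.12000000000000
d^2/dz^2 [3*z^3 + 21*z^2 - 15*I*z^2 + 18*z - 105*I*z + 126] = 18*z + 42 - 30*I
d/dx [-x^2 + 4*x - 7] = 4 - 2*x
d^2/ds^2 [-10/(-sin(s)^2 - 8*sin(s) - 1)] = 20*(-2*sin(s)^4 - 12*sin(s)^3 - 27*sin(s)^2 + 28*sin(s) + 63)/(sin(s)^2 + 8*sin(s) + 1)^3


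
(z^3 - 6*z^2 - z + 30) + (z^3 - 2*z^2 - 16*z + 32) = 2*z^3 - 8*z^2 - 17*z + 62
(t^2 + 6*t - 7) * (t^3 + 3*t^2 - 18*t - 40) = t^5 + 9*t^4 - 7*t^3 - 169*t^2 - 114*t + 280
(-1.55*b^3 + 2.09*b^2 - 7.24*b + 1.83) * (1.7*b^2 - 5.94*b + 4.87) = -2.635*b^5 + 12.76*b^4 - 32.2711*b^3 + 56.2949*b^2 - 46.129*b + 8.9121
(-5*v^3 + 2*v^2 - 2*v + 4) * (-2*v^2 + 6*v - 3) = 10*v^5 - 34*v^4 + 31*v^3 - 26*v^2 + 30*v - 12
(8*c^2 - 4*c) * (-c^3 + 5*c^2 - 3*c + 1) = -8*c^5 + 44*c^4 - 44*c^3 + 20*c^2 - 4*c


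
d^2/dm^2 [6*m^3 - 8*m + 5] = 36*m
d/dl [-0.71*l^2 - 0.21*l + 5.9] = -1.42*l - 0.21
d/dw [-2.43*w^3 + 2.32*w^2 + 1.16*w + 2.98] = -7.29*w^2 + 4.64*w + 1.16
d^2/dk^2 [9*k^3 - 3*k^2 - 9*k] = 54*k - 6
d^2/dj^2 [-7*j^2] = -14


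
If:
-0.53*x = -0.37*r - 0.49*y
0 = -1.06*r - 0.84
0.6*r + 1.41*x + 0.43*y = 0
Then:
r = -0.79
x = 0.12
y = 0.72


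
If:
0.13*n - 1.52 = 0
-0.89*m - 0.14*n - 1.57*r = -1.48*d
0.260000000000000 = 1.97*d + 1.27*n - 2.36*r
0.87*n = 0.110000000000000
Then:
No Solution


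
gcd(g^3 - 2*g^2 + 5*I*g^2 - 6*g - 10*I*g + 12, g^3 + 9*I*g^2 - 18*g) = g + 3*I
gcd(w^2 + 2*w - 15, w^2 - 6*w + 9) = w - 3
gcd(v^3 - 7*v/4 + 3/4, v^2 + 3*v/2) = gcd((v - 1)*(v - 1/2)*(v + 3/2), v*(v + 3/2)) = v + 3/2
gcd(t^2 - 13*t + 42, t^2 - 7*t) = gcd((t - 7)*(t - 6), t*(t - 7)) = t - 7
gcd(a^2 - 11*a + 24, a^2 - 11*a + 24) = a^2 - 11*a + 24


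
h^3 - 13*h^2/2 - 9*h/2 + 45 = (h - 6)*(h - 3)*(h + 5/2)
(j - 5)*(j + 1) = j^2 - 4*j - 5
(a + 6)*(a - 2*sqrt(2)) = a^2 - 2*sqrt(2)*a + 6*a - 12*sqrt(2)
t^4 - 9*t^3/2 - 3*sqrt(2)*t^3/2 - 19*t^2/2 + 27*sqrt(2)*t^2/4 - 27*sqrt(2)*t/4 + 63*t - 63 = (t - 3)*(t - 3/2)*(t - 7*sqrt(2)/2)*(t + 2*sqrt(2))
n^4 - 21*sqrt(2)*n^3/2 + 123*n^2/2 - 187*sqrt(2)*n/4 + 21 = (n - 6*sqrt(2))*(n - 7*sqrt(2)/2)*(n - sqrt(2)/2)^2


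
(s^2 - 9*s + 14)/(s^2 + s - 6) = (s - 7)/(s + 3)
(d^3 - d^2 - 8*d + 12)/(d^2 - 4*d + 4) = d + 3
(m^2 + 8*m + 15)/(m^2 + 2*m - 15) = (m + 3)/(m - 3)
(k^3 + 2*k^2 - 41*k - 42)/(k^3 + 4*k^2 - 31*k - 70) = (k^2 - 5*k - 6)/(k^2 - 3*k - 10)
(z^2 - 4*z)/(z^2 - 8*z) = (z - 4)/(z - 8)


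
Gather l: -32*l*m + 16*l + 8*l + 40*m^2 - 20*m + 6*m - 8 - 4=l*(24 - 32*m) + 40*m^2 - 14*m - 12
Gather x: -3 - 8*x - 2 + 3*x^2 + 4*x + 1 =3*x^2 - 4*x - 4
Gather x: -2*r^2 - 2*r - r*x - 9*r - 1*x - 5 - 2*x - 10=-2*r^2 - 11*r + x*(-r - 3) - 15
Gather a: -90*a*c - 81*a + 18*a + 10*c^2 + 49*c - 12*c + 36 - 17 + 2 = a*(-90*c - 63) + 10*c^2 + 37*c + 21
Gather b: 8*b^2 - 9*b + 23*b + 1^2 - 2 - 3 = 8*b^2 + 14*b - 4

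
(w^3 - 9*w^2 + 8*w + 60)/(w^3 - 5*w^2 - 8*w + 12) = (w - 5)/(w - 1)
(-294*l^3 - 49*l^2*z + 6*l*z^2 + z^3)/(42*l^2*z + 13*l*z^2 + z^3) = (-7*l + z)/z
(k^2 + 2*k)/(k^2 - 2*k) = (k + 2)/(k - 2)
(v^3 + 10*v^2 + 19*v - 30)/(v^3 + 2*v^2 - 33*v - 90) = (v^2 + 5*v - 6)/(v^2 - 3*v - 18)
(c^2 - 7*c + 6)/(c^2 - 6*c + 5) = (c - 6)/(c - 5)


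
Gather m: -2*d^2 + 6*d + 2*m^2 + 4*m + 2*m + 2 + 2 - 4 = -2*d^2 + 6*d + 2*m^2 + 6*m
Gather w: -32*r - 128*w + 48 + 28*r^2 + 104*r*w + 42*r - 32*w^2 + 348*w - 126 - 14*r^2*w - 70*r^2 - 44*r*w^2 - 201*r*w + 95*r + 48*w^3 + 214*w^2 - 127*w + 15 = -42*r^2 + 105*r + 48*w^3 + w^2*(182 - 44*r) + w*(-14*r^2 - 97*r + 93) - 63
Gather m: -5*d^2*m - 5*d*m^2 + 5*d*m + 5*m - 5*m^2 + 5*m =m^2*(-5*d - 5) + m*(-5*d^2 + 5*d + 10)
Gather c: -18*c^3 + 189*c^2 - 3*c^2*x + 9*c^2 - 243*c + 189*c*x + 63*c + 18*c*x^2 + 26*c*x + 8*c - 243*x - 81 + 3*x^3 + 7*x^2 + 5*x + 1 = -18*c^3 + c^2*(198 - 3*x) + c*(18*x^2 + 215*x - 172) + 3*x^3 + 7*x^2 - 238*x - 80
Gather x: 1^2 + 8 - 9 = 0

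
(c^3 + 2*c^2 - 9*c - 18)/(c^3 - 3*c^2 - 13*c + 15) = (c^2 - c - 6)/(c^2 - 6*c + 5)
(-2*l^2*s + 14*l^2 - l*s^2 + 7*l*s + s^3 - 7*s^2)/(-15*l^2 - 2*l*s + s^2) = (2*l^2*s - 14*l^2 + l*s^2 - 7*l*s - s^3 + 7*s^2)/(15*l^2 + 2*l*s - s^2)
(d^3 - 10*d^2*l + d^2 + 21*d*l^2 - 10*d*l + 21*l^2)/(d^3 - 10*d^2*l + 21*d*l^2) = (d + 1)/d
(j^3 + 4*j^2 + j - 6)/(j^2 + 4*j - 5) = (j^2 + 5*j + 6)/(j + 5)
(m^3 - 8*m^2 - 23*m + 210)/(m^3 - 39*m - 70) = (m - 6)/(m + 2)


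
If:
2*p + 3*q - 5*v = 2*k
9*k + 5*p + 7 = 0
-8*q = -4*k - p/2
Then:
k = -80*v/71 - 49/71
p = 144*v/71 - 56/355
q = -31*v/71 - 126/355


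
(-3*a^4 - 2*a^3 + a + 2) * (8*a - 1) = -24*a^5 - 13*a^4 + 2*a^3 + 8*a^2 + 15*a - 2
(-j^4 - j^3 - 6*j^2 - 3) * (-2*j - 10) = 2*j^5 + 12*j^4 + 22*j^3 + 60*j^2 + 6*j + 30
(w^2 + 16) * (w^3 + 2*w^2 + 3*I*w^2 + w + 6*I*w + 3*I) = w^5 + 2*w^4 + 3*I*w^4 + 17*w^3 + 6*I*w^3 + 32*w^2 + 51*I*w^2 + 16*w + 96*I*w + 48*I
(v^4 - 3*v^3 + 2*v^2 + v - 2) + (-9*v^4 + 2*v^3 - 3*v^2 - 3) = -8*v^4 - v^3 - v^2 + v - 5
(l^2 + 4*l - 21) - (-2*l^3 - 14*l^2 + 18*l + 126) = 2*l^3 + 15*l^2 - 14*l - 147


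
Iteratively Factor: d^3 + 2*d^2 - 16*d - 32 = (d + 2)*(d^2 - 16) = (d - 4)*(d + 2)*(d + 4)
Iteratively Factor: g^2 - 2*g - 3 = (g + 1)*(g - 3)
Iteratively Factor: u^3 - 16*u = (u)*(u^2 - 16) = u*(u - 4)*(u + 4)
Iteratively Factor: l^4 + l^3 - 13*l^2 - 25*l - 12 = (l - 4)*(l^3 + 5*l^2 + 7*l + 3) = (l - 4)*(l + 1)*(l^2 + 4*l + 3) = (l - 4)*(l + 1)^2*(l + 3)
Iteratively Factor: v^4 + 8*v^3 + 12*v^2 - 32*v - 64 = (v + 2)*(v^3 + 6*v^2 - 32) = (v + 2)*(v + 4)*(v^2 + 2*v - 8) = (v - 2)*(v + 2)*(v + 4)*(v + 4)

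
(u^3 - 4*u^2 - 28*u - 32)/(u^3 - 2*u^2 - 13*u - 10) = (u^2 - 6*u - 16)/(u^2 - 4*u - 5)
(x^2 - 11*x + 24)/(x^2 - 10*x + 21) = (x - 8)/(x - 7)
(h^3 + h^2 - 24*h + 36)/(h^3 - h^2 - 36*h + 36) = (h^2 - 5*h + 6)/(h^2 - 7*h + 6)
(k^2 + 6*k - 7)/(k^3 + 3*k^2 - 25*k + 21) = 1/(k - 3)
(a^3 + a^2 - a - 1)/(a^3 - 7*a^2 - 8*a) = (a^2 - 1)/(a*(a - 8))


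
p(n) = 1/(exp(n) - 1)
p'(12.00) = 0.00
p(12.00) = 0.00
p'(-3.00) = -0.06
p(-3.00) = -1.05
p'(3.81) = -0.02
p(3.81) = 0.02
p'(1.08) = -0.78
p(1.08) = 0.51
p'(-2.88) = -0.06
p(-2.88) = -1.06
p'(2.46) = -0.10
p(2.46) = 0.09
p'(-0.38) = -6.84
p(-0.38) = -3.16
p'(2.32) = -0.12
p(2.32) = 0.11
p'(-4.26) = -0.01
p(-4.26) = -1.01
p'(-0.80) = -1.48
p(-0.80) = -1.82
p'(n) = -exp(n)/(exp(n) - 1)^2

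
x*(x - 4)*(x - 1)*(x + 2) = x^4 - 3*x^3 - 6*x^2 + 8*x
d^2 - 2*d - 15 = (d - 5)*(d + 3)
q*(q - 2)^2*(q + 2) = q^4 - 2*q^3 - 4*q^2 + 8*q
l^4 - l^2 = l^2*(l - 1)*(l + 1)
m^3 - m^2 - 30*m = m*(m - 6)*(m + 5)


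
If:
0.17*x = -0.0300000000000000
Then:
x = -0.18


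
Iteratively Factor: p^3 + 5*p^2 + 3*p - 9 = (p + 3)*(p^2 + 2*p - 3) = (p - 1)*(p + 3)*(p + 3)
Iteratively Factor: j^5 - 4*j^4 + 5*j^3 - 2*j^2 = (j - 1)*(j^4 - 3*j^3 + 2*j^2) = (j - 2)*(j - 1)*(j^3 - j^2) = j*(j - 2)*(j - 1)*(j^2 - j) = j*(j - 2)*(j - 1)^2*(j)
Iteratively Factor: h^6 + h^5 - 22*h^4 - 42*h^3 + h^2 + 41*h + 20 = (h + 1)*(h^5 - 22*h^3 - 20*h^2 + 21*h + 20) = (h + 1)^2*(h^4 - h^3 - 21*h^2 + h + 20) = (h + 1)^2*(h + 4)*(h^3 - 5*h^2 - h + 5) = (h + 1)^3*(h + 4)*(h^2 - 6*h + 5) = (h - 1)*(h + 1)^3*(h + 4)*(h - 5)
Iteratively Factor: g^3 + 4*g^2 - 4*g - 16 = (g + 2)*(g^2 + 2*g - 8) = (g + 2)*(g + 4)*(g - 2)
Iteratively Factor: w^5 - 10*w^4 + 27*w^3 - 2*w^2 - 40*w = (w - 5)*(w^4 - 5*w^3 + 2*w^2 + 8*w) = (w - 5)*(w + 1)*(w^3 - 6*w^2 + 8*w) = (w - 5)*(w - 2)*(w + 1)*(w^2 - 4*w) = w*(w - 5)*(w - 2)*(w + 1)*(w - 4)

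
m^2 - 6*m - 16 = (m - 8)*(m + 2)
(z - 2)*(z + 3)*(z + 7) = z^3 + 8*z^2 + z - 42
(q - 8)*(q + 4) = q^2 - 4*q - 32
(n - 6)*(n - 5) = n^2 - 11*n + 30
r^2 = r^2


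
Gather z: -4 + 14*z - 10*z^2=-10*z^2 + 14*z - 4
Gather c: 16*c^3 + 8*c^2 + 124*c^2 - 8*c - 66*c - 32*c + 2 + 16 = 16*c^3 + 132*c^2 - 106*c + 18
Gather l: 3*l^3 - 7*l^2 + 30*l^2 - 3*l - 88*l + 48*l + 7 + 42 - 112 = 3*l^3 + 23*l^2 - 43*l - 63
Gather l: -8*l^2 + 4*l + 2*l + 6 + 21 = -8*l^2 + 6*l + 27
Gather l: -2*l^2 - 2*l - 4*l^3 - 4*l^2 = -4*l^3 - 6*l^2 - 2*l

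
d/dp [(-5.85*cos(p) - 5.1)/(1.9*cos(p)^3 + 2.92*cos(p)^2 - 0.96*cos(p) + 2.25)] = (-22.23*cos(p)^3 - 46.152*cos(p)^2 - 29.784*cos(p) + 18.0585)*sin(p)/(3.61*cos(p)^6 + 11.096*cos(p)^5 + 4.8784*cos(p)^4 + 2.9436*cos(p)^3 + 14.0616*cos(p)^2 - 4.32*cos(p) + 5.0625)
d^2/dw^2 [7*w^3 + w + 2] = 42*w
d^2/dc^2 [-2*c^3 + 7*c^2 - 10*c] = 14 - 12*c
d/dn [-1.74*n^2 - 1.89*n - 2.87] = -3.48*n - 1.89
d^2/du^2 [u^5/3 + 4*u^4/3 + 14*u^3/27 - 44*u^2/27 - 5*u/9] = 20*u^3/3 + 16*u^2 + 28*u/9 - 88/27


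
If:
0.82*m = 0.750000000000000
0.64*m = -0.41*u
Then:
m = 0.91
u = -1.43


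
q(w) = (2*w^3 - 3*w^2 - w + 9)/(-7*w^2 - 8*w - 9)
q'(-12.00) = -0.29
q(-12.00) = 4.20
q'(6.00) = -0.26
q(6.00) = -1.06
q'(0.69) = 0.55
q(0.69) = -0.42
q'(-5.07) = -0.31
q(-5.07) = 2.18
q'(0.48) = 0.74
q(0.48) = -0.56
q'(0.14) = 1.00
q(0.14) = -0.86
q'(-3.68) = -0.37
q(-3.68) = 1.72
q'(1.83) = -0.03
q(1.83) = -0.20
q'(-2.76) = -0.52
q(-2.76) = 1.32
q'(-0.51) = -0.38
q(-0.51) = -1.26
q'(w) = (14*w + 8)*(2*w^3 - 3*w^2 - w + 9)/(-7*w^2 - 8*w - 9)^2 + (6*w^2 - 6*w - 1)/(-7*w^2 - 8*w - 9)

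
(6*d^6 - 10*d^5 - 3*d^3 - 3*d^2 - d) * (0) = 0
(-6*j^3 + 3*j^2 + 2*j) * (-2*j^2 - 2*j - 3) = 12*j^5 + 6*j^4 + 8*j^3 - 13*j^2 - 6*j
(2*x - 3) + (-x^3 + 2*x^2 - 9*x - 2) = -x^3 + 2*x^2 - 7*x - 5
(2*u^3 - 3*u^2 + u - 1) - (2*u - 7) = 2*u^3 - 3*u^2 - u + 6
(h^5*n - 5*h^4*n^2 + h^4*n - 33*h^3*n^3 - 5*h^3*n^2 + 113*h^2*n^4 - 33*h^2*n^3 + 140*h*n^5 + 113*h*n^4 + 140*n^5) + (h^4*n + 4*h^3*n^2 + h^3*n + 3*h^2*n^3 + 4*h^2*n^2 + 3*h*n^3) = h^5*n - 5*h^4*n^2 + 2*h^4*n - 33*h^3*n^3 - h^3*n^2 + h^3*n + 113*h^2*n^4 - 30*h^2*n^3 + 4*h^2*n^2 + 140*h*n^5 + 113*h*n^4 + 3*h*n^3 + 140*n^5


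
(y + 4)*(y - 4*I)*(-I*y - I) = -I*y^3 - 4*y^2 - 5*I*y^2 - 20*y - 4*I*y - 16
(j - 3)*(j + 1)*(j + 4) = j^3 + 2*j^2 - 11*j - 12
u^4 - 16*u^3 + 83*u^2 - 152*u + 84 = (u - 7)*(u - 6)*(u - 2)*(u - 1)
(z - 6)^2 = z^2 - 12*z + 36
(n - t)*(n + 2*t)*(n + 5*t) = n^3 + 6*n^2*t + 3*n*t^2 - 10*t^3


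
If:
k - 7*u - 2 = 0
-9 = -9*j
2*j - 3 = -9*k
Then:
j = 1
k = 1/9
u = -17/63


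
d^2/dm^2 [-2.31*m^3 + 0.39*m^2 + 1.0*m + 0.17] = 0.78 - 13.86*m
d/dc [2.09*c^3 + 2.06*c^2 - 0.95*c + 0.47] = 6.27*c^2 + 4.12*c - 0.95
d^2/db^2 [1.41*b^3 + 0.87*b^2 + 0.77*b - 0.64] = 8.46*b + 1.74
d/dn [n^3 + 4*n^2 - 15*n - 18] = 3*n^2 + 8*n - 15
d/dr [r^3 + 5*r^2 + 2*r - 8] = 3*r^2 + 10*r + 2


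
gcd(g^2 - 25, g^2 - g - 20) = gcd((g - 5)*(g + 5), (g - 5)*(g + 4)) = g - 5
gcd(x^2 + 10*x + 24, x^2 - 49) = 1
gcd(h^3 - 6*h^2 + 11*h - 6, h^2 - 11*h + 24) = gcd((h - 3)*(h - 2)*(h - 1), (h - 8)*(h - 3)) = h - 3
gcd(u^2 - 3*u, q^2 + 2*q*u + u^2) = 1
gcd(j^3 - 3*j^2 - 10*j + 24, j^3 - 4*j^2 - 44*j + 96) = j - 2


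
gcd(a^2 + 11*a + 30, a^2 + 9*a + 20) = a + 5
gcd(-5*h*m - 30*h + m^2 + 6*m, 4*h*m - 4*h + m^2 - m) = 1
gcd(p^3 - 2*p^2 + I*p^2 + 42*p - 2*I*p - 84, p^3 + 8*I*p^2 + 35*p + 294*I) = p^2 + I*p + 42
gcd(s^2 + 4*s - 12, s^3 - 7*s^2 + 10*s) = s - 2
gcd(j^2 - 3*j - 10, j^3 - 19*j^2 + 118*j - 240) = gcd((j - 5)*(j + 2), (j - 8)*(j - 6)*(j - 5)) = j - 5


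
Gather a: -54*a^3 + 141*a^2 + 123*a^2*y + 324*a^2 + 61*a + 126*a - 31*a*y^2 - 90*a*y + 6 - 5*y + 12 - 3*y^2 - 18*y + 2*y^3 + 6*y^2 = -54*a^3 + a^2*(123*y + 465) + a*(-31*y^2 - 90*y + 187) + 2*y^3 + 3*y^2 - 23*y + 18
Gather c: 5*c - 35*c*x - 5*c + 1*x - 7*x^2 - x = -35*c*x - 7*x^2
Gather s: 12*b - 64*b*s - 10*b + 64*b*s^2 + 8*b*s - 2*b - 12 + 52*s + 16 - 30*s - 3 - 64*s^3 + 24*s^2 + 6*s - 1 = -64*s^3 + s^2*(64*b + 24) + s*(28 - 56*b)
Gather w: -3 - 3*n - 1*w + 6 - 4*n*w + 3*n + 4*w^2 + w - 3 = -4*n*w + 4*w^2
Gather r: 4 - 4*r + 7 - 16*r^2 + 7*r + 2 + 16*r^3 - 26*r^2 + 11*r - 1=16*r^3 - 42*r^2 + 14*r + 12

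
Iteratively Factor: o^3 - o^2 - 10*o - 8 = (o + 2)*(o^2 - 3*o - 4) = (o + 1)*(o + 2)*(o - 4)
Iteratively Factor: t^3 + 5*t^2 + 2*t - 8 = (t - 1)*(t^2 + 6*t + 8) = (t - 1)*(t + 4)*(t + 2)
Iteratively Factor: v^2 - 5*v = (v)*(v - 5)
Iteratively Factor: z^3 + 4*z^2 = (z)*(z^2 + 4*z) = z*(z + 4)*(z)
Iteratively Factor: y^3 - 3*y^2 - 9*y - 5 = (y + 1)*(y^2 - 4*y - 5) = (y - 5)*(y + 1)*(y + 1)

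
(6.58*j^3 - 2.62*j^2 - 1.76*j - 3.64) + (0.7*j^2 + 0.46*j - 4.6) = 6.58*j^3 - 1.92*j^2 - 1.3*j - 8.24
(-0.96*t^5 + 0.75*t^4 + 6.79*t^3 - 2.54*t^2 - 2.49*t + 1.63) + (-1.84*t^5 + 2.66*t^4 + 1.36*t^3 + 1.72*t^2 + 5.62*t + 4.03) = -2.8*t^5 + 3.41*t^4 + 8.15*t^3 - 0.82*t^2 + 3.13*t + 5.66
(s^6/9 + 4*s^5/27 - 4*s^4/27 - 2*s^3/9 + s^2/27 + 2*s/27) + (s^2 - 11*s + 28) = s^6/9 + 4*s^5/27 - 4*s^4/27 - 2*s^3/9 + 28*s^2/27 - 295*s/27 + 28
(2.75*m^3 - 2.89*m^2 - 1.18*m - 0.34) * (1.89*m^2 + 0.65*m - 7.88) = 5.1975*m^5 - 3.6746*m^4 - 25.7787*m^3 + 21.3636*m^2 + 9.0774*m + 2.6792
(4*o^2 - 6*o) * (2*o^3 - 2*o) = 8*o^5 - 12*o^4 - 8*o^3 + 12*o^2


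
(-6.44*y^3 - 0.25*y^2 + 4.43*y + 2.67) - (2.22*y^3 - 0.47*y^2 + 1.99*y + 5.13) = -8.66*y^3 + 0.22*y^2 + 2.44*y - 2.46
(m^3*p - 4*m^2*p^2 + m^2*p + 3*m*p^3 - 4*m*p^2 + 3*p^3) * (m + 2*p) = m^4*p - 2*m^3*p^2 + m^3*p - 5*m^2*p^3 - 2*m^2*p^2 + 6*m*p^4 - 5*m*p^3 + 6*p^4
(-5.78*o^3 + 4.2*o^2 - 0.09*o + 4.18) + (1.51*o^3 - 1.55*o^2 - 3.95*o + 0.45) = -4.27*o^3 + 2.65*o^2 - 4.04*o + 4.63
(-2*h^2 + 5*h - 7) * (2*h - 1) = -4*h^3 + 12*h^2 - 19*h + 7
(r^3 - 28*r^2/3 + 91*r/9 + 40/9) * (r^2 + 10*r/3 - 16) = r^5 - 6*r^4 - 37*r^3 + 5062*r^2/27 - 3968*r/27 - 640/9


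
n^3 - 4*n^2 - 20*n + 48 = (n - 6)*(n - 2)*(n + 4)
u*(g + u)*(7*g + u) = 7*g^2*u + 8*g*u^2 + u^3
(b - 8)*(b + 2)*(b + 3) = b^3 - 3*b^2 - 34*b - 48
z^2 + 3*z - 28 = (z - 4)*(z + 7)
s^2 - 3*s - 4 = (s - 4)*(s + 1)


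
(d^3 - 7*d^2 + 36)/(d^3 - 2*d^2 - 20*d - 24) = (d - 3)/(d + 2)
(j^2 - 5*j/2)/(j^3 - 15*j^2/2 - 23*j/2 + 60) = j/(j^2 - 5*j - 24)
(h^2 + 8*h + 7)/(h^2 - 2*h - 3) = (h + 7)/(h - 3)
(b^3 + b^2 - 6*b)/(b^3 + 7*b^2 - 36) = b/(b + 6)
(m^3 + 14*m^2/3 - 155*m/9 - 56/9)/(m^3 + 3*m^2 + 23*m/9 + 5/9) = (3*m^2 + 13*m - 56)/(3*m^2 + 8*m + 5)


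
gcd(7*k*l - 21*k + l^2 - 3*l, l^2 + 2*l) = 1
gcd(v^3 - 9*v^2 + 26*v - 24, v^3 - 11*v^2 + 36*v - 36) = v^2 - 5*v + 6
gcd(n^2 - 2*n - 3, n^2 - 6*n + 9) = n - 3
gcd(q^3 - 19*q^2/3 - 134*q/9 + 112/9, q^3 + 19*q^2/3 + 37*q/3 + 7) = q + 7/3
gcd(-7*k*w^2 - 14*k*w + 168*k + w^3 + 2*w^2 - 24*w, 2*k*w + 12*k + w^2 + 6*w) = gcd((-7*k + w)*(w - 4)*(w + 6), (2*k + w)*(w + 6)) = w + 6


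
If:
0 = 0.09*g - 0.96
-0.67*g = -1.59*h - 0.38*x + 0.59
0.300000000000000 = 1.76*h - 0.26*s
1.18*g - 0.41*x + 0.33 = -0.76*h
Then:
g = 10.67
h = -1.85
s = -13.65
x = 28.08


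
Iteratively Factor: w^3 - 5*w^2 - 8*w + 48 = (w - 4)*(w^2 - w - 12) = (w - 4)*(w + 3)*(w - 4)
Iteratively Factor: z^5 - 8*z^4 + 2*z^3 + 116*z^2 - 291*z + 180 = (z - 1)*(z^4 - 7*z^3 - 5*z^2 + 111*z - 180) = (z - 3)*(z - 1)*(z^3 - 4*z^2 - 17*z + 60) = (z - 3)^2*(z - 1)*(z^2 - z - 20) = (z - 3)^2*(z - 1)*(z + 4)*(z - 5)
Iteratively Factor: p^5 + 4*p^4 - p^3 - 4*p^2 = (p + 1)*(p^4 + 3*p^3 - 4*p^2) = (p - 1)*(p + 1)*(p^3 + 4*p^2) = p*(p - 1)*(p + 1)*(p^2 + 4*p) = p^2*(p - 1)*(p + 1)*(p + 4)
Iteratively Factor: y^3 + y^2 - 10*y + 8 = (y - 1)*(y^2 + 2*y - 8) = (y - 1)*(y + 4)*(y - 2)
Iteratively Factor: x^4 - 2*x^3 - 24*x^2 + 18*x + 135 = (x - 5)*(x^3 + 3*x^2 - 9*x - 27) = (x - 5)*(x - 3)*(x^2 + 6*x + 9) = (x - 5)*(x - 3)*(x + 3)*(x + 3)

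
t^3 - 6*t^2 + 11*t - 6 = (t - 3)*(t - 2)*(t - 1)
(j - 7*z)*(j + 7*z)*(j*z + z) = j^3*z + j^2*z - 49*j*z^3 - 49*z^3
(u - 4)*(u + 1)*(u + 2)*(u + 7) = u^4 + 6*u^3 - 17*u^2 - 78*u - 56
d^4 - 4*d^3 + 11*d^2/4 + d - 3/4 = (d - 3)*(d - 1)*(d - 1/2)*(d + 1/2)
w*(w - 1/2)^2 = w^3 - w^2 + w/4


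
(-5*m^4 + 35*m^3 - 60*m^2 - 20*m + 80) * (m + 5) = -5*m^5 + 10*m^4 + 115*m^3 - 320*m^2 - 20*m + 400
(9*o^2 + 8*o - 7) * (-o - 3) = -9*o^3 - 35*o^2 - 17*o + 21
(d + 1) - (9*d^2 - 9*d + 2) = -9*d^2 + 10*d - 1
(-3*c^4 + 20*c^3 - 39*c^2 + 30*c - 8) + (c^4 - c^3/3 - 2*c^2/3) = -2*c^4 + 59*c^3/3 - 119*c^2/3 + 30*c - 8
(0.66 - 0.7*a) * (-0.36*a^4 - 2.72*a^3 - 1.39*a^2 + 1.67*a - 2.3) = 0.252*a^5 + 1.6664*a^4 - 0.8222*a^3 - 2.0864*a^2 + 2.7122*a - 1.518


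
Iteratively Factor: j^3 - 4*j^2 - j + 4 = (j - 1)*(j^2 - 3*j - 4) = (j - 1)*(j + 1)*(j - 4)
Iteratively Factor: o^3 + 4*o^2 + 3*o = (o + 1)*(o^2 + 3*o) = (o + 1)*(o + 3)*(o)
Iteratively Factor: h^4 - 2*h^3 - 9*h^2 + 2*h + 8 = (h - 4)*(h^3 + 2*h^2 - h - 2) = (h - 4)*(h + 1)*(h^2 + h - 2) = (h - 4)*(h + 1)*(h + 2)*(h - 1)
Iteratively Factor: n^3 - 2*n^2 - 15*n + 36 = (n - 3)*(n^2 + n - 12) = (n - 3)^2*(n + 4)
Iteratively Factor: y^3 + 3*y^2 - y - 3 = (y + 3)*(y^2 - 1) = (y - 1)*(y + 3)*(y + 1)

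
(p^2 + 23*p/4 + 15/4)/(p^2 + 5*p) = (p + 3/4)/p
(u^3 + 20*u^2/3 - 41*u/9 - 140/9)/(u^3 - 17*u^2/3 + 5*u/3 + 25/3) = (3*u^2 + 25*u + 28)/(3*(u^2 - 4*u - 5))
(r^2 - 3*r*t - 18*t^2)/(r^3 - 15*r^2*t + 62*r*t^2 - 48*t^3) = (r + 3*t)/(r^2 - 9*r*t + 8*t^2)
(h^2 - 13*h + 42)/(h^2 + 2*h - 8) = (h^2 - 13*h + 42)/(h^2 + 2*h - 8)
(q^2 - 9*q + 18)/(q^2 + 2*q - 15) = (q - 6)/(q + 5)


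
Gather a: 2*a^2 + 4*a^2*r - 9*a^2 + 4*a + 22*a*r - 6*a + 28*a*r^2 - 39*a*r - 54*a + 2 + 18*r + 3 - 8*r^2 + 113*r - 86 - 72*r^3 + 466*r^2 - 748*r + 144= a^2*(4*r - 7) + a*(28*r^2 - 17*r - 56) - 72*r^3 + 458*r^2 - 617*r + 63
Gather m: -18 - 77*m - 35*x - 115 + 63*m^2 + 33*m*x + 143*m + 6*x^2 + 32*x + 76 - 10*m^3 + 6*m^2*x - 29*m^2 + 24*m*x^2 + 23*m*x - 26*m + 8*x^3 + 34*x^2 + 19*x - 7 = -10*m^3 + m^2*(6*x + 34) + m*(24*x^2 + 56*x + 40) + 8*x^3 + 40*x^2 + 16*x - 64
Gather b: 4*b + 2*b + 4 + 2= 6*b + 6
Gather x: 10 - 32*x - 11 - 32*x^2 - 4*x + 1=-32*x^2 - 36*x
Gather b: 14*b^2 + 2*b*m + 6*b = 14*b^2 + b*(2*m + 6)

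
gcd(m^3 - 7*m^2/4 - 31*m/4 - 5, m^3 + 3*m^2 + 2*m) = m + 1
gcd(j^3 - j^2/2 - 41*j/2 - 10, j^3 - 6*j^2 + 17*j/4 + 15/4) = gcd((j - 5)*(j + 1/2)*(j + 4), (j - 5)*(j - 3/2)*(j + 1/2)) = j^2 - 9*j/2 - 5/2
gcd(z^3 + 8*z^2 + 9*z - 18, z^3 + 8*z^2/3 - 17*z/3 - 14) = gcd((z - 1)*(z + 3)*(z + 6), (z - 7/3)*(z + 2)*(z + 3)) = z + 3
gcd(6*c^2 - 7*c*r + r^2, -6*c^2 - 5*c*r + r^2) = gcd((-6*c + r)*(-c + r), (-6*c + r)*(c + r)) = -6*c + r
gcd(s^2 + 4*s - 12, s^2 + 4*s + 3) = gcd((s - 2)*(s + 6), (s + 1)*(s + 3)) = 1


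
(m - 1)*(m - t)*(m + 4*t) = m^3 + 3*m^2*t - m^2 - 4*m*t^2 - 3*m*t + 4*t^2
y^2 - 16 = (y - 4)*(y + 4)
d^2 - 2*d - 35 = (d - 7)*(d + 5)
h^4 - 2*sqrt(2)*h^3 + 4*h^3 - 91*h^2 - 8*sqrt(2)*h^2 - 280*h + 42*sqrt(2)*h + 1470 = (h - 3)*(h + 7)*(h - 7*sqrt(2))*(h + 5*sqrt(2))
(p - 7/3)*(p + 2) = p^2 - p/3 - 14/3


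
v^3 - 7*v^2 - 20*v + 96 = (v - 8)*(v - 3)*(v + 4)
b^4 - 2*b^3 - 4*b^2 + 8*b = b*(b - 2)^2*(b + 2)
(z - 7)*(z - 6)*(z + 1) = z^3 - 12*z^2 + 29*z + 42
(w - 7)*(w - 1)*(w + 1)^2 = w^4 - 6*w^3 - 8*w^2 + 6*w + 7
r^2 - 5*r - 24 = (r - 8)*(r + 3)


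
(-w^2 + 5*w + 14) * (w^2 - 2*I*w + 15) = -w^4 + 5*w^3 + 2*I*w^3 - w^2 - 10*I*w^2 + 75*w - 28*I*w + 210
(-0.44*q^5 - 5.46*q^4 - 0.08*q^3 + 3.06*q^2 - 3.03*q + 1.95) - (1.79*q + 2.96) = -0.44*q^5 - 5.46*q^4 - 0.08*q^3 + 3.06*q^2 - 4.82*q - 1.01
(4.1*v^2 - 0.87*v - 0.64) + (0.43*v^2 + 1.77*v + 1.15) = 4.53*v^2 + 0.9*v + 0.51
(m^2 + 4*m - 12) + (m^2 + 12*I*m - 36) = 2*m^2 + 4*m + 12*I*m - 48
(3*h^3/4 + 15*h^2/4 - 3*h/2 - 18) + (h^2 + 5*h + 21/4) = 3*h^3/4 + 19*h^2/4 + 7*h/2 - 51/4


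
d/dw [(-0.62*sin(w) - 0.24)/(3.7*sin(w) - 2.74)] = 2.5868*cos(w)/(3.7*sin(w) - 2.74)^2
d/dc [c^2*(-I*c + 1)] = c*(-3*I*c + 2)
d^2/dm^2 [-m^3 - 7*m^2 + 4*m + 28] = -6*m - 14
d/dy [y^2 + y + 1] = 2*y + 1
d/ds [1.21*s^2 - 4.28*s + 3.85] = 2.42*s - 4.28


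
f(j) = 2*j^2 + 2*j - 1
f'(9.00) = 38.00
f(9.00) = 179.00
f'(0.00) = 2.00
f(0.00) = -1.00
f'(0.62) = 4.48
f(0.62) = 1.01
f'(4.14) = 18.56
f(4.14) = 41.56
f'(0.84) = 5.36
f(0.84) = 2.09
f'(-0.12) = 1.52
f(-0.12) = -1.21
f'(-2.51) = -8.04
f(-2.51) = 6.58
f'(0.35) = 3.40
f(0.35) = -0.06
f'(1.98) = 9.92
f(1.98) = 10.80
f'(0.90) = 5.60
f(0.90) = 2.42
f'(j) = 4*j + 2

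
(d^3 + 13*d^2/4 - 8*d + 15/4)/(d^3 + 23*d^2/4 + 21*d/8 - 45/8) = 2*(d - 1)/(2*d + 3)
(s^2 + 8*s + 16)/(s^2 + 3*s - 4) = (s + 4)/(s - 1)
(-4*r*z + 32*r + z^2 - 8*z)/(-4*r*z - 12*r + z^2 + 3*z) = (z - 8)/(z + 3)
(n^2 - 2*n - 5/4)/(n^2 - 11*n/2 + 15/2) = (n + 1/2)/(n - 3)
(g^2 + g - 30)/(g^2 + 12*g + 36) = (g - 5)/(g + 6)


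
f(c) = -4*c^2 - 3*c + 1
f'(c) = -8*c - 3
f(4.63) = -98.64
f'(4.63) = -40.04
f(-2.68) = -19.69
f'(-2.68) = 18.44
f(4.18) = -81.43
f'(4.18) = -36.44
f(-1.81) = -6.67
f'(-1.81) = 11.48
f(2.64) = -34.80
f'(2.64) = -24.12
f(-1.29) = -1.79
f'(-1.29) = 7.32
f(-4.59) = -69.50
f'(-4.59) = 33.72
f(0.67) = -2.81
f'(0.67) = -8.36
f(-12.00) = -539.00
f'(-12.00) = 93.00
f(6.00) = -161.00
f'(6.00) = -51.00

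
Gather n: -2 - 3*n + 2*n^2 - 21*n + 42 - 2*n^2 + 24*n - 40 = 0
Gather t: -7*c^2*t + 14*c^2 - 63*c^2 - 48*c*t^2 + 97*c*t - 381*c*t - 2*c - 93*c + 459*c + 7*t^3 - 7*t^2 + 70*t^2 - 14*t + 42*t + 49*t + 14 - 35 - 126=-49*c^2 + 364*c + 7*t^3 + t^2*(63 - 48*c) + t*(-7*c^2 - 284*c + 77) - 147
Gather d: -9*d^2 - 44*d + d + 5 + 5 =-9*d^2 - 43*d + 10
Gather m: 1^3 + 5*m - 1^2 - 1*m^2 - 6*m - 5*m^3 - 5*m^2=-5*m^3 - 6*m^2 - m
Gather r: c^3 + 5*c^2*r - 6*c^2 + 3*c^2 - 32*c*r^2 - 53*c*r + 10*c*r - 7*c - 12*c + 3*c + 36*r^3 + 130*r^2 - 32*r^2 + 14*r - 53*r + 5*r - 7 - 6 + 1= c^3 - 3*c^2 - 16*c + 36*r^3 + r^2*(98 - 32*c) + r*(5*c^2 - 43*c - 34) - 12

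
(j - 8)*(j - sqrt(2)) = j^2 - 8*j - sqrt(2)*j + 8*sqrt(2)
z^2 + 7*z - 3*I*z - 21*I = (z + 7)*(z - 3*I)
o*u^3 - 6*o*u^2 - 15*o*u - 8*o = (u - 8)*(u + 1)*(o*u + o)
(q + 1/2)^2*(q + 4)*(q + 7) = q^4 + 12*q^3 + 157*q^2/4 + 123*q/4 + 7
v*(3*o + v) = 3*o*v + v^2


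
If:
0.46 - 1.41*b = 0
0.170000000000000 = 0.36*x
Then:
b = 0.33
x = 0.47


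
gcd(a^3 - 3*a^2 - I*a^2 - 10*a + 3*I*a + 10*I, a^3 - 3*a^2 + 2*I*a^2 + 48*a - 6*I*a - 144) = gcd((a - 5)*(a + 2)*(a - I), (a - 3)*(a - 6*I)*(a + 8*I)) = 1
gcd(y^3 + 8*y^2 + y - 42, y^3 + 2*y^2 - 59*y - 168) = y^2 + 10*y + 21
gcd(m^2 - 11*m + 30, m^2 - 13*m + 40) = m - 5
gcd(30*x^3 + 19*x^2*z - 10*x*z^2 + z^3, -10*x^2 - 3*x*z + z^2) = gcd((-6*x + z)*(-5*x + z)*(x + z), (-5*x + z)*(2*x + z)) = 5*x - z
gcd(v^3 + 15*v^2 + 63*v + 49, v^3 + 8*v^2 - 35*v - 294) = v^2 + 14*v + 49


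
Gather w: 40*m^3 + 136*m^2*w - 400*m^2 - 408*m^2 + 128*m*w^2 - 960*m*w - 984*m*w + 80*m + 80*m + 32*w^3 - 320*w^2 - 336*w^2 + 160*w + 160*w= 40*m^3 - 808*m^2 + 160*m + 32*w^3 + w^2*(128*m - 656) + w*(136*m^2 - 1944*m + 320)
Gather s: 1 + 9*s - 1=9*s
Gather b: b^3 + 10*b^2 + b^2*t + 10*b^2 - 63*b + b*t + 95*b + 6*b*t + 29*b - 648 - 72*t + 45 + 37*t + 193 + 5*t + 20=b^3 + b^2*(t + 20) + b*(7*t + 61) - 30*t - 390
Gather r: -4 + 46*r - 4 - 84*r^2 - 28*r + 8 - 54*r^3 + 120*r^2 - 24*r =-54*r^3 + 36*r^2 - 6*r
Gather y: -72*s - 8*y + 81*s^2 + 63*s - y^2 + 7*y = 81*s^2 - 9*s - y^2 - y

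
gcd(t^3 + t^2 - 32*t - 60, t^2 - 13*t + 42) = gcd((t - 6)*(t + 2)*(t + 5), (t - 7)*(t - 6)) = t - 6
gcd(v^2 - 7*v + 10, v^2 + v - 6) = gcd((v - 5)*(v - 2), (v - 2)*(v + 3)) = v - 2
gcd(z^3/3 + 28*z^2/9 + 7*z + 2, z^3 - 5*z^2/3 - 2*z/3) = z + 1/3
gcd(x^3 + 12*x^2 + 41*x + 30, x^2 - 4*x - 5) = x + 1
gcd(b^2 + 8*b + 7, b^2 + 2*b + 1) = b + 1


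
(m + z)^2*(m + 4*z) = m^3 + 6*m^2*z + 9*m*z^2 + 4*z^3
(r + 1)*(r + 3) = r^2 + 4*r + 3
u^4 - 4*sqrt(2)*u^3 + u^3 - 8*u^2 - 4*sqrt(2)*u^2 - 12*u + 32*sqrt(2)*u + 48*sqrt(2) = (u - 3)*(u + 2)^2*(u - 4*sqrt(2))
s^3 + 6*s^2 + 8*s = s*(s + 2)*(s + 4)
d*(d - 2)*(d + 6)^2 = d^4 + 10*d^3 + 12*d^2 - 72*d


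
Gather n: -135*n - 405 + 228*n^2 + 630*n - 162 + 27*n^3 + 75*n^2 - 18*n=27*n^3 + 303*n^2 + 477*n - 567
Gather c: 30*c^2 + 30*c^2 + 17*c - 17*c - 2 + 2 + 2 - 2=60*c^2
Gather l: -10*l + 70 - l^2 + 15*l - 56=-l^2 + 5*l + 14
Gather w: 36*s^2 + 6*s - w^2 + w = 36*s^2 + 6*s - w^2 + w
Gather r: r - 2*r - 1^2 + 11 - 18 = -r - 8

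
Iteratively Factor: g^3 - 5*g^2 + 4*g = (g)*(g^2 - 5*g + 4) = g*(g - 1)*(g - 4)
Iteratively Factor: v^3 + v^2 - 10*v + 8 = (v - 2)*(v^2 + 3*v - 4) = (v - 2)*(v + 4)*(v - 1)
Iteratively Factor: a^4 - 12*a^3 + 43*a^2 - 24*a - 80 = (a - 5)*(a^3 - 7*a^2 + 8*a + 16) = (a - 5)*(a - 4)*(a^2 - 3*a - 4) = (a - 5)*(a - 4)*(a + 1)*(a - 4)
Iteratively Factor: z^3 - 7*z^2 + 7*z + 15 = (z + 1)*(z^2 - 8*z + 15) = (z - 5)*(z + 1)*(z - 3)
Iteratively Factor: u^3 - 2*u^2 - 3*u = (u - 3)*(u^2 + u) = (u - 3)*(u + 1)*(u)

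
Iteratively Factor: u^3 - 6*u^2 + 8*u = (u - 2)*(u^2 - 4*u) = u*(u - 2)*(u - 4)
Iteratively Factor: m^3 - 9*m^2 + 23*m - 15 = (m - 3)*(m^2 - 6*m + 5) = (m - 5)*(m - 3)*(m - 1)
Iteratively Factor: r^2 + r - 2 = (r - 1)*(r + 2)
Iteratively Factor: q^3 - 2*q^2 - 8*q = (q)*(q^2 - 2*q - 8) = q*(q + 2)*(q - 4)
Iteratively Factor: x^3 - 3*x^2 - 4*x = (x + 1)*(x^2 - 4*x) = (x - 4)*(x + 1)*(x)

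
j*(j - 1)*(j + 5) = j^3 + 4*j^2 - 5*j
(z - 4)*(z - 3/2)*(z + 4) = z^3 - 3*z^2/2 - 16*z + 24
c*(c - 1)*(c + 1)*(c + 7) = c^4 + 7*c^3 - c^2 - 7*c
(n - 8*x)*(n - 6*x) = n^2 - 14*n*x + 48*x^2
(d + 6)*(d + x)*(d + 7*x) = d^3 + 8*d^2*x + 6*d^2 + 7*d*x^2 + 48*d*x + 42*x^2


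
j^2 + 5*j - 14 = (j - 2)*(j + 7)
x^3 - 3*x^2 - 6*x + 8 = (x - 4)*(x - 1)*(x + 2)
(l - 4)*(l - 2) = l^2 - 6*l + 8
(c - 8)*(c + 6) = c^2 - 2*c - 48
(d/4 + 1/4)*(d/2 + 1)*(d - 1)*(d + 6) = d^4/8 + d^3 + 11*d^2/8 - d - 3/2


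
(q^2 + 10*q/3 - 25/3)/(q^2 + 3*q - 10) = (q - 5/3)/(q - 2)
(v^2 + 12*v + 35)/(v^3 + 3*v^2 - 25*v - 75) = (v + 7)/(v^2 - 2*v - 15)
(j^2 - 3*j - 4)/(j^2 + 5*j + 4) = (j - 4)/(j + 4)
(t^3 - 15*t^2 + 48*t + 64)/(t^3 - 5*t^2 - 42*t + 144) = (t^2 - 7*t - 8)/(t^2 + 3*t - 18)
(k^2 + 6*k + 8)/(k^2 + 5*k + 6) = (k + 4)/(k + 3)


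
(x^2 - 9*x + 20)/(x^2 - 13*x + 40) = (x - 4)/(x - 8)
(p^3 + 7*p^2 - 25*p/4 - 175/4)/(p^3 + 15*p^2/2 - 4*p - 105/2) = (p + 5/2)/(p + 3)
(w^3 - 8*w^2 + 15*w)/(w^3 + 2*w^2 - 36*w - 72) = w*(w^2 - 8*w + 15)/(w^3 + 2*w^2 - 36*w - 72)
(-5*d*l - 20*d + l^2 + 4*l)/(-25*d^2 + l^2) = (l + 4)/(5*d + l)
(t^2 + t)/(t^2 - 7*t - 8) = t/(t - 8)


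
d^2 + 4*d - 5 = (d - 1)*(d + 5)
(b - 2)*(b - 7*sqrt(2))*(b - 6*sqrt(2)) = b^3 - 13*sqrt(2)*b^2 - 2*b^2 + 26*sqrt(2)*b + 84*b - 168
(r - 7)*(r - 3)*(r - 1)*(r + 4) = r^4 - 7*r^3 - 13*r^2 + 103*r - 84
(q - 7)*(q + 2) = q^2 - 5*q - 14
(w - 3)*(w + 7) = w^2 + 4*w - 21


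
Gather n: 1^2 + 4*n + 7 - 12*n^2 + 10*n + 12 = -12*n^2 + 14*n + 20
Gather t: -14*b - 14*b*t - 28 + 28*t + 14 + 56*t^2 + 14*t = -14*b + 56*t^2 + t*(42 - 14*b) - 14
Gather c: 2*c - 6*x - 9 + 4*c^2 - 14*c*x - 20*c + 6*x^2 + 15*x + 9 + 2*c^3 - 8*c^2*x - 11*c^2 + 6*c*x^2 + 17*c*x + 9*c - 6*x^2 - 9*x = 2*c^3 + c^2*(-8*x - 7) + c*(6*x^2 + 3*x - 9)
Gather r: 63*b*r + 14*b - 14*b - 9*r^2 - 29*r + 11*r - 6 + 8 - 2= -9*r^2 + r*(63*b - 18)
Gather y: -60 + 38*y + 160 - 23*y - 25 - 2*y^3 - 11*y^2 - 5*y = -2*y^3 - 11*y^2 + 10*y + 75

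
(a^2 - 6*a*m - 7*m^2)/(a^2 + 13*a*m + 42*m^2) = (a^2 - 6*a*m - 7*m^2)/(a^2 + 13*a*m + 42*m^2)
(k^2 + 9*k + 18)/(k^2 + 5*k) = (k^2 + 9*k + 18)/(k*(k + 5))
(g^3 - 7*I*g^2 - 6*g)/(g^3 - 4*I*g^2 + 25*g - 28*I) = g*(g - 6*I)/(g^2 - 3*I*g + 28)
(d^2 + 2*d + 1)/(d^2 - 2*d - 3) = (d + 1)/(d - 3)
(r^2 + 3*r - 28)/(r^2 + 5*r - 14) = (r - 4)/(r - 2)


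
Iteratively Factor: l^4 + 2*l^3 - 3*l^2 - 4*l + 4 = (l + 2)*(l^3 - 3*l + 2) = (l - 1)*(l + 2)*(l^2 + l - 2) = (l - 1)*(l + 2)^2*(l - 1)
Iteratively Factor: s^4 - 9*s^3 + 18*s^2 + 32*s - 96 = (s - 3)*(s^3 - 6*s^2 + 32) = (s - 4)*(s - 3)*(s^2 - 2*s - 8) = (s - 4)^2*(s - 3)*(s + 2)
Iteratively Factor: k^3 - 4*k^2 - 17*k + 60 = (k + 4)*(k^2 - 8*k + 15) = (k - 5)*(k + 4)*(k - 3)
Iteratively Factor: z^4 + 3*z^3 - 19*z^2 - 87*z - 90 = (z + 3)*(z^3 - 19*z - 30) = (z + 2)*(z + 3)*(z^2 - 2*z - 15) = (z - 5)*(z + 2)*(z + 3)*(z + 3)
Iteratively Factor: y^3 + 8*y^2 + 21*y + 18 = (y + 3)*(y^2 + 5*y + 6) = (y + 2)*(y + 3)*(y + 3)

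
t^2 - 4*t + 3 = (t - 3)*(t - 1)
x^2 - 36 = (x - 6)*(x + 6)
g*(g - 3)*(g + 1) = g^3 - 2*g^2 - 3*g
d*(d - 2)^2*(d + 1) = d^4 - 3*d^3 + 4*d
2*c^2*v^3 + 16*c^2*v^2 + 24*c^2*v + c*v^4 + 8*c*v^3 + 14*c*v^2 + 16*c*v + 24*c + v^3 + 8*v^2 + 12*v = (2*c + v)*(v + 2)*(v + 6)*(c*v + 1)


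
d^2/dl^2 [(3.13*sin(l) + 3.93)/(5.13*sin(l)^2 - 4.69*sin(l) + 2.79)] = (-82.3718970000001*sin(l)^5 - 489.008529*sin(l)^4 + 717.200163*sin(l)^3 + 718.14711*sin(l)^2 - 911.908908*sin(l) + 142.30425)/(135.005697*sin(l)^6 - 370.278783*sin(l)^5 + 558.792432*sin(l)^4 - 505.921087*sin(l)^3 + 303.904656*sin(l)^2 - 109.522287*sin(l) + 21.717639)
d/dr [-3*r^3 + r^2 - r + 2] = -9*r^2 + 2*r - 1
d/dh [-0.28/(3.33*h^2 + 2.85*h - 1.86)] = (1.8648*h + 0.798)/(3.33*h^2 + 2.85*h - 1.86)^2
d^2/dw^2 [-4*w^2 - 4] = -8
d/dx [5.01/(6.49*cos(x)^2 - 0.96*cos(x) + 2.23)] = (65.0298*cos(x) - 4.8096)*sin(x)/(6.49*cos(x)^2 - 0.96*cos(x) + 2.23)^2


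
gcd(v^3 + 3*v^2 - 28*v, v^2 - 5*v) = v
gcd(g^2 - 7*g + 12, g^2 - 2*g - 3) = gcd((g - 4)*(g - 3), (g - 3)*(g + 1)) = g - 3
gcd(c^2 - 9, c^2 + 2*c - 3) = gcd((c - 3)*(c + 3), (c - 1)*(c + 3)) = c + 3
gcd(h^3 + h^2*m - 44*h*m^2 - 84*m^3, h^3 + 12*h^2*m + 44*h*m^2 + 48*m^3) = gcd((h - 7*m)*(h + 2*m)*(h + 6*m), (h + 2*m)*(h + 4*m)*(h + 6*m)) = h^2 + 8*h*m + 12*m^2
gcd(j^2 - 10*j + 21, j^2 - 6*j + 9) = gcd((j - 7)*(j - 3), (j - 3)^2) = j - 3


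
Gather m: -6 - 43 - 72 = -121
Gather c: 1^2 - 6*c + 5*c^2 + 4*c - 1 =5*c^2 - 2*c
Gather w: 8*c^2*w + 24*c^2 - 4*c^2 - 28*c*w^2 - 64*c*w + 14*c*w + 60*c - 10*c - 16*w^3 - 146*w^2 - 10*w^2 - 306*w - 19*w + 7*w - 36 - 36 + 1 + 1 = 20*c^2 + 50*c - 16*w^3 + w^2*(-28*c - 156) + w*(8*c^2 - 50*c - 318) - 70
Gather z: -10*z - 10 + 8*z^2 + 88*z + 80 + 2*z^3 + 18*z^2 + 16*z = 2*z^3 + 26*z^2 + 94*z + 70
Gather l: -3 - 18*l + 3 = -18*l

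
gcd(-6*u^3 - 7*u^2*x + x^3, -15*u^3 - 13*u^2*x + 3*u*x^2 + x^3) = -3*u^2 - 2*u*x + x^2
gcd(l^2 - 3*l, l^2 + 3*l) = l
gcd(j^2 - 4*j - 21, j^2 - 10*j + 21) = j - 7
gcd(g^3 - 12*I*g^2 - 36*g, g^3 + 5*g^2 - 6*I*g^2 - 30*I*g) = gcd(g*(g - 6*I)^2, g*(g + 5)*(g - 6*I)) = g^2 - 6*I*g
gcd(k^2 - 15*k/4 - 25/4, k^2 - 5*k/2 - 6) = 1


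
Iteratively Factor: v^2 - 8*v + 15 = (v - 5)*(v - 3)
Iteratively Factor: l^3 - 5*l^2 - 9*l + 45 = (l - 3)*(l^2 - 2*l - 15) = (l - 5)*(l - 3)*(l + 3)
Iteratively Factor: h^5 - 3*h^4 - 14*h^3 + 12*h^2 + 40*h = (h + 2)*(h^4 - 5*h^3 - 4*h^2 + 20*h) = (h + 2)^2*(h^3 - 7*h^2 + 10*h) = (h - 2)*(h + 2)^2*(h^2 - 5*h) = h*(h - 2)*(h + 2)^2*(h - 5)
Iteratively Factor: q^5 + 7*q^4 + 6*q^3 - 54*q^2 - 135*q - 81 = (q + 3)*(q^4 + 4*q^3 - 6*q^2 - 36*q - 27) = (q - 3)*(q + 3)*(q^3 + 7*q^2 + 15*q + 9) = (q - 3)*(q + 3)^2*(q^2 + 4*q + 3) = (q - 3)*(q + 3)^3*(q + 1)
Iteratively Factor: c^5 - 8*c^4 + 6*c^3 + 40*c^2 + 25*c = (c)*(c^4 - 8*c^3 + 6*c^2 + 40*c + 25) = c*(c - 5)*(c^3 - 3*c^2 - 9*c - 5) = c*(c - 5)*(c + 1)*(c^2 - 4*c - 5) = c*(c - 5)^2*(c + 1)*(c + 1)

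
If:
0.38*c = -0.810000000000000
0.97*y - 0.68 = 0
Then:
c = -2.13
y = 0.70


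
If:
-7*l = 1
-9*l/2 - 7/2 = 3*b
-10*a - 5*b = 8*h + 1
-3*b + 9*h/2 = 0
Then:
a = 557/630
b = -20/21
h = -40/63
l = -1/7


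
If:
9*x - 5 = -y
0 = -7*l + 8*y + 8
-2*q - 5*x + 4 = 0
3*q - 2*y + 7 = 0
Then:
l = 480/49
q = 19/7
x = -2/7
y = 53/7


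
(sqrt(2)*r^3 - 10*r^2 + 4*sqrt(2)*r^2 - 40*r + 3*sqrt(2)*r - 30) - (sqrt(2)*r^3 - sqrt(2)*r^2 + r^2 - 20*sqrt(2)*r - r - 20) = -11*r^2 + 5*sqrt(2)*r^2 - 39*r + 23*sqrt(2)*r - 10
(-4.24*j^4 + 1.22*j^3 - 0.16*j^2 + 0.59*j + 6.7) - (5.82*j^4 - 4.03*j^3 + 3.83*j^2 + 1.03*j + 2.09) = -10.06*j^4 + 5.25*j^3 - 3.99*j^2 - 0.44*j + 4.61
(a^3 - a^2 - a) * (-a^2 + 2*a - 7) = -a^5 + 3*a^4 - 8*a^3 + 5*a^2 + 7*a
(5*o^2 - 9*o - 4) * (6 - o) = -5*o^3 + 39*o^2 - 50*o - 24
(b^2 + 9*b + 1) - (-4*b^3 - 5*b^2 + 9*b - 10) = 4*b^3 + 6*b^2 + 11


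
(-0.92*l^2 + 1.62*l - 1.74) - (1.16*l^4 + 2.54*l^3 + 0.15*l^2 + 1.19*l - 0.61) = -1.16*l^4 - 2.54*l^3 - 1.07*l^2 + 0.43*l - 1.13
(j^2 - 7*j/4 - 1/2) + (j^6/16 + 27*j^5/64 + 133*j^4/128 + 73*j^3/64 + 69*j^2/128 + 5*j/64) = j^6/16 + 27*j^5/64 + 133*j^4/128 + 73*j^3/64 + 197*j^2/128 - 107*j/64 - 1/2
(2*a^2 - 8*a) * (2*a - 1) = 4*a^3 - 18*a^2 + 8*a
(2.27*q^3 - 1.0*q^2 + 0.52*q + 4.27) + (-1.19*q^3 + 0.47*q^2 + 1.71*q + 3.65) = 1.08*q^3 - 0.53*q^2 + 2.23*q + 7.92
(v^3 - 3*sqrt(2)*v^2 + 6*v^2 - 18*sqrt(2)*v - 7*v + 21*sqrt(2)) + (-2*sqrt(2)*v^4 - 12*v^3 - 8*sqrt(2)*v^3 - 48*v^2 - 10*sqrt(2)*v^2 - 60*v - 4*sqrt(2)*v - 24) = -2*sqrt(2)*v^4 - 8*sqrt(2)*v^3 - 11*v^3 - 42*v^2 - 13*sqrt(2)*v^2 - 67*v - 22*sqrt(2)*v - 24 + 21*sqrt(2)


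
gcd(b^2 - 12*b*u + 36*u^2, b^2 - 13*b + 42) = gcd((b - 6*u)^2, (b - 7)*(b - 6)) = 1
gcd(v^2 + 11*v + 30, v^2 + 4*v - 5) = v + 5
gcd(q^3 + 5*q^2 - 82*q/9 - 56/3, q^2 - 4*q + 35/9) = q - 7/3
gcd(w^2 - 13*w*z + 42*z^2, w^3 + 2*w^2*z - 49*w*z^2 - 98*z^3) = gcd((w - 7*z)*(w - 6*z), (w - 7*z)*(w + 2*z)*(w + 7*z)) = -w + 7*z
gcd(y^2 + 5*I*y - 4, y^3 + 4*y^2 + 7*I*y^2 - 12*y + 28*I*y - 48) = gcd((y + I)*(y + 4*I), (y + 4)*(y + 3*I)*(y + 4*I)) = y + 4*I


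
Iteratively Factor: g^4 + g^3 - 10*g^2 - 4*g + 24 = (g - 2)*(g^3 + 3*g^2 - 4*g - 12) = (g - 2)*(g + 3)*(g^2 - 4) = (g - 2)^2*(g + 3)*(g + 2)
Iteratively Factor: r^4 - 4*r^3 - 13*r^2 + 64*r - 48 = (r - 3)*(r^3 - r^2 - 16*r + 16) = (r - 4)*(r - 3)*(r^2 + 3*r - 4) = (r - 4)*(r - 3)*(r - 1)*(r + 4)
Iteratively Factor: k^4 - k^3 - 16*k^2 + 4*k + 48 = (k - 2)*(k^3 + k^2 - 14*k - 24) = (k - 2)*(k + 3)*(k^2 - 2*k - 8) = (k - 2)*(k + 2)*(k + 3)*(k - 4)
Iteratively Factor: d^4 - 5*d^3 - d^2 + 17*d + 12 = (d - 3)*(d^3 - 2*d^2 - 7*d - 4) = (d - 4)*(d - 3)*(d^2 + 2*d + 1) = (d - 4)*(d - 3)*(d + 1)*(d + 1)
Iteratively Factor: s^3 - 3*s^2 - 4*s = (s + 1)*(s^2 - 4*s) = (s - 4)*(s + 1)*(s)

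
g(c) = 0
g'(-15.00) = 0.00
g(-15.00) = 0.00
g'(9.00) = 0.00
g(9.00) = 0.00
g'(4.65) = 0.00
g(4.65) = 0.00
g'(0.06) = 0.00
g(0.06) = 0.00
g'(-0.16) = 0.00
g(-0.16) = 0.00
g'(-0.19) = 0.00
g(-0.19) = 0.00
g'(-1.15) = 0.00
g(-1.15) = 0.00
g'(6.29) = 0.00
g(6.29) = 0.00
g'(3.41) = 0.00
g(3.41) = 0.00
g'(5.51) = 0.00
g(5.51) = 0.00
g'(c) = 0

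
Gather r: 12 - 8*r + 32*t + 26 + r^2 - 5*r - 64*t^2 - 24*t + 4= r^2 - 13*r - 64*t^2 + 8*t + 42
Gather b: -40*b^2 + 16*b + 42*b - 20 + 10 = -40*b^2 + 58*b - 10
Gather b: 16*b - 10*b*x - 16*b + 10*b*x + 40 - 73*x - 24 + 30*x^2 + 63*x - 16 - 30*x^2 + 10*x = 0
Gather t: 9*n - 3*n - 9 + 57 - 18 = 6*n + 30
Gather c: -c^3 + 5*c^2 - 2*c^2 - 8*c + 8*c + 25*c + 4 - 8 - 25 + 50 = -c^3 + 3*c^2 + 25*c + 21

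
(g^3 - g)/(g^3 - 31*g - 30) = g*(g - 1)/(g^2 - g - 30)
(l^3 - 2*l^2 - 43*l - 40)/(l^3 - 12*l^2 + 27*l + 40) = (l + 5)/(l - 5)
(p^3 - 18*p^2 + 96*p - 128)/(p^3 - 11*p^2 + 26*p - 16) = (p - 8)/(p - 1)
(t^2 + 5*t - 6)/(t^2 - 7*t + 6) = (t + 6)/(t - 6)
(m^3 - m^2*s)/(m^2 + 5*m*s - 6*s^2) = m^2/(m + 6*s)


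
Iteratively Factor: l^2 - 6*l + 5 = (l - 5)*(l - 1)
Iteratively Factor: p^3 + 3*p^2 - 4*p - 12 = (p + 2)*(p^2 + p - 6) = (p + 2)*(p + 3)*(p - 2)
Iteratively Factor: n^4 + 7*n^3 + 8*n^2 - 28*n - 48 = (n + 3)*(n^3 + 4*n^2 - 4*n - 16) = (n + 3)*(n + 4)*(n^2 - 4) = (n + 2)*(n + 3)*(n + 4)*(n - 2)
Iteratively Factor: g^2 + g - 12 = (g + 4)*(g - 3)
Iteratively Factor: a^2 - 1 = (a + 1)*(a - 1)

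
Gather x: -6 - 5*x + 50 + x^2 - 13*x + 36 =x^2 - 18*x + 80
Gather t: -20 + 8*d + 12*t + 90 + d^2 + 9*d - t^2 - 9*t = d^2 + 17*d - t^2 + 3*t + 70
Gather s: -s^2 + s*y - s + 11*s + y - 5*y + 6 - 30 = -s^2 + s*(y + 10) - 4*y - 24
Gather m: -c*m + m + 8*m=m*(9 - c)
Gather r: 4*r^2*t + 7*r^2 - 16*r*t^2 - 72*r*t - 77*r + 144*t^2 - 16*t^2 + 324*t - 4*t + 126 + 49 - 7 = r^2*(4*t + 7) + r*(-16*t^2 - 72*t - 77) + 128*t^2 + 320*t + 168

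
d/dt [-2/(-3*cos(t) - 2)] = 6*sin(t)/(3*cos(t) + 2)^2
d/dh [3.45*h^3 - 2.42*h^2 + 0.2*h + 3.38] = 10.35*h^2 - 4.84*h + 0.2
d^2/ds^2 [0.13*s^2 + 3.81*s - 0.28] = 0.260000000000000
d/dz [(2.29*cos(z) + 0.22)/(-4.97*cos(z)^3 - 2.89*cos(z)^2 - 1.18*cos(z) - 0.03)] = -(22.7626*cos(z)^3 + 9.8983*cos(z)^2 + 1.2716*cos(z) + 0.190900000000003)*sin(z)/(4.97*cos(z)^3 + 2.89*cos(z)^2 + 1.18*cos(z) + 0.03)^2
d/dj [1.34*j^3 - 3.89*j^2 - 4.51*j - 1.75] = 4.02*j^2 - 7.78*j - 4.51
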